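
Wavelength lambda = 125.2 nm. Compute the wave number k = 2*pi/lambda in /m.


k = 2 * pi / lambda
= 6.2832 / (125.2e-9)
= 6.2832 / 1.2520e-07
= 5.0185e+07 /m

5.0185e+07


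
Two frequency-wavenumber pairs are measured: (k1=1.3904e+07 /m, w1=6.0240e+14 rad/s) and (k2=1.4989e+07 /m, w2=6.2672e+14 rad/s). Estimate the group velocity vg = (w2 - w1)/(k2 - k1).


vg = (w2 - w1) / (k2 - k1)
= (6.2672e+14 - 6.0240e+14) / (1.4989e+07 - 1.3904e+07)
= 2.4320e+13 / 1.0850e+06
= 2.2415e+07 m/s

2.2415e+07


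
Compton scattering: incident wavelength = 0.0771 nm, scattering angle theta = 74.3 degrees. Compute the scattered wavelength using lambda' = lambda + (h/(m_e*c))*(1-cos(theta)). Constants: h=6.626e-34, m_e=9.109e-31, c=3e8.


Compton wavelength: h/(m_e*c) = 2.4247e-12 m
d_lambda = 2.4247e-12 * (1 - cos(74.3 deg))
= 2.4247e-12 * 0.7294
= 1.7686e-12 m = 0.001769 nm
lambda' = 0.0771 + 0.001769
= 0.078869 nm

0.078869


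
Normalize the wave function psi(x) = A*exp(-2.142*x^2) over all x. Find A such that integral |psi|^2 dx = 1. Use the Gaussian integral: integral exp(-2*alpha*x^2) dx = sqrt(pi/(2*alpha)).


integral |psi|^2 dx = A^2 * sqrt(pi/(2*alpha)) = 1
A^2 = sqrt(2*alpha/pi)
= sqrt(2 * 2.142 / pi)
= 1.16775
A = sqrt(1.16775)
= 1.0806

1.0806


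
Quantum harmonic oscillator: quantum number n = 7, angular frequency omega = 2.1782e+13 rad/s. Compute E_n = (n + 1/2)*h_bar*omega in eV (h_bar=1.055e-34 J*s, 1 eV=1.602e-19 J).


E = (n + 1/2) * h_bar * omega
= (7 + 0.5) * 1.055e-34 * 2.1782e+13
= 7.5 * 2.2980e-21
= 1.7235e-20 J
= 0.1076 eV

0.1076


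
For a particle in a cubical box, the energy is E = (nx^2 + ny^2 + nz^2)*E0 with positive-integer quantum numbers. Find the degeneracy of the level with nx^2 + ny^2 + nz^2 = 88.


Enumerate all (nx, ny, nz) with nx^2 + ny^2 + nz^2 = 88:
(4,6,6)
(6,4,6)
(6,6,4)
Total degeneracy = 3

3


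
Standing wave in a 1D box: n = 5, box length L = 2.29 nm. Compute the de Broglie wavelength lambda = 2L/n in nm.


lambda = 2L / n
= 2 * 2.29 / 5
= 4.58 / 5
= 0.916 nm

0.916


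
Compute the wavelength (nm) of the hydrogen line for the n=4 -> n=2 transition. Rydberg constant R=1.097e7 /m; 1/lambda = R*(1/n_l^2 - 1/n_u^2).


1/lambda = R * (1/n_l^2 - 1/n_u^2)
= 1.097e7 * (1/2^2 - 1/4^2)
= 1.097e7 * (0.25 - 0.0625)
= 1.097e7 * 0.1875
= 2.0569e+06 /m
lambda = 1 / 2.0569e+06 = 486.1744 nm

486.1744


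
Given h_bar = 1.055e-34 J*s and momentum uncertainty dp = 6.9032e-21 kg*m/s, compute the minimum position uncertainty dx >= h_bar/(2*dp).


dx = h_bar / (2 * dp)
= 1.055e-34 / (2 * 6.9032e-21)
= 1.055e-34 / 1.3806e-20
= 7.6414e-15 m

7.6414e-15


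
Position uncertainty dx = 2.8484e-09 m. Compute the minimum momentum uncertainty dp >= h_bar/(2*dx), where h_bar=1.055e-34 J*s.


dp = h_bar / (2 * dx)
= 1.055e-34 / (2 * 2.8484e-09)
= 1.055e-34 / 5.6968e-09
= 1.8519e-26 kg*m/s

1.8519e-26


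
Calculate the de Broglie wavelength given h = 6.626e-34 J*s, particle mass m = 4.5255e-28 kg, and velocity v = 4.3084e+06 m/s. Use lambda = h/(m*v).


lambda = h / (m * v)
= 6.626e-34 / (4.5255e-28 * 4.3084e+06)
= 6.626e-34 / 1.9498e-21
= 3.3984e-13 m

3.3984e-13


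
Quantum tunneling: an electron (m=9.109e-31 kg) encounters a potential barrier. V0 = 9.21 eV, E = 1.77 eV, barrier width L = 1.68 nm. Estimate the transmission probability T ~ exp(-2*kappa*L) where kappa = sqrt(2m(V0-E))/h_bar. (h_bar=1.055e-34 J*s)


V0 - E = 7.44 eV = 1.1919e-18 J
kappa = sqrt(2 * m * (V0-E)) / h_bar
= sqrt(2 * 9.109e-31 * 1.1919e-18) / 1.055e-34
= 1.3967e+10 /m
2*kappa*L = 2 * 1.3967e+10 * 1.68e-9
= 46.9305
T = exp(-46.9305) = 4.152948e-21

4.152948e-21


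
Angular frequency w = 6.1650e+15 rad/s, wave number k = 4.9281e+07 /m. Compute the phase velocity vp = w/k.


vp = w / k
= 6.1650e+15 / 4.9281e+07
= 1.2510e+08 m/s

1.2510e+08


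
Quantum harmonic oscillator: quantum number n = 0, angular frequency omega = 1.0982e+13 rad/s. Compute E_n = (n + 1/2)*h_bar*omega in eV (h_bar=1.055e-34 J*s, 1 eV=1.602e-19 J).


E = (n + 1/2) * h_bar * omega
= (0 + 0.5) * 1.055e-34 * 1.0982e+13
= 0.5 * 1.1586e-21
= 5.7930e-22 J
= 0.0036 eV

0.0036


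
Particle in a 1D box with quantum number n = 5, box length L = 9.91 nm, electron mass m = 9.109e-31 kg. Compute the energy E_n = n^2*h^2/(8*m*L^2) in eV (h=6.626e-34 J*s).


E = n^2 * h^2 / (8 * m * L^2)
= 5^2 * (6.626e-34)^2 / (8 * 9.109e-31 * (9.91e-9)^2)
= 25 * 4.3904e-67 / (8 * 9.109e-31 * 9.8208e-17)
= 1.5337e-20 J
= 0.0957 eV

0.0957


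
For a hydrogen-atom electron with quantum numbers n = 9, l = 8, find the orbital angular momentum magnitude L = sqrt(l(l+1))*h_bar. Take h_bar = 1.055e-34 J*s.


L = sqrt(l*(l+1)) * h_bar
= sqrt(8 * 9) * 1.055e-34
= sqrt(72) * 1.055e-34
= 8.4853 * 1.055e-34
= 8.9520e-34 J*s

8.9520e-34


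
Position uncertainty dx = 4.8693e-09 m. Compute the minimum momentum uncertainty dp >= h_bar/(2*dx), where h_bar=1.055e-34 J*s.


dp = h_bar / (2 * dx)
= 1.055e-34 / (2 * 4.8693e-09)
= 1.055e-34 / 9.7386e-09
= 1.0833e-26 kg*m/s

1.0833e-26


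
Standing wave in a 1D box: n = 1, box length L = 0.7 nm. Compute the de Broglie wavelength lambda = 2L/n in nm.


lambda = 2L / n
= 2 * 0.7 / 1
= 1.4 / 1
= 1.4 nm

1.4


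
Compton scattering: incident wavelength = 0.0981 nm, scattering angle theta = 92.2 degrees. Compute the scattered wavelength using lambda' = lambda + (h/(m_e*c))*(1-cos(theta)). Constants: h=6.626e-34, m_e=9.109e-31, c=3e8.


Compton wavelength: h/(m_e*c) = 2.4247e-12 m
d_lambda = 2.4247e-12 * (1 - cos(92.2 deg))
= 2.4247e-12 * 1.038388
= 2.5178e-12 m = 0.002518 nm
lambda' = 0.0981 + 0.002518
= 0.100618 nm

0.100618


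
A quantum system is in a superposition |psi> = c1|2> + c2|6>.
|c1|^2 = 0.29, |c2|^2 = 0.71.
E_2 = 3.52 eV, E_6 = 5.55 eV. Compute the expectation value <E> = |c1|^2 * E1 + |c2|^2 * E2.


<E> = |c1|^2 * E1 + |c2|^2 * E2
= 0.29 * 3.52 + 0.71 * 5.55
= 1.0208 + 3.9405
= 4.9613 eV

4.9613


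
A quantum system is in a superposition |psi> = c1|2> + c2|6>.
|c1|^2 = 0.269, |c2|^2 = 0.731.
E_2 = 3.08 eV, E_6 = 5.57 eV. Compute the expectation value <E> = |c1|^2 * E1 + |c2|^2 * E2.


<E> = |c1|^2 * E1 + |c2|^2 * E2
= 0.269 * 3.08 + 0.731 * 5.57
= 0.8285 + 4.0717
= 4.9002 eV

4.9002


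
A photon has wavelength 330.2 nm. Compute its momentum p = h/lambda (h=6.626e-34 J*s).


p = h / lambda
= 6.626e-34 / (330.2e-9)
= 6.626e-34 / 3.3020e-07
= 2.0067e-27 kg*m/s

2.0067e-27


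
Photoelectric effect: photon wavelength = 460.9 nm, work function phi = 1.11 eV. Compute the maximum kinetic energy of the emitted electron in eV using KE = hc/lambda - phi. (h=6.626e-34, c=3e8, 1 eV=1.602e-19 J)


E_photon = hc / lambda
= (6.626e-34)(3e8) / (460.9e-9)
= 4.3129e-19 J
= 2.6922 eV
KE = E_photon - phi
= 2.6922 - 1.11
= 1.5822 eV

1.5822


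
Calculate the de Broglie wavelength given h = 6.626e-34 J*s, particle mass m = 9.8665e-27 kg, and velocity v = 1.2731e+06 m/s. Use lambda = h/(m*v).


lambda = h / (m * v)
= 6.626e-34 / (9.8665e-27 * 1.2731e+06)
= 6.626e-34 / 1.2561e-20
= 5.2750e-14 m

5.2750e-14


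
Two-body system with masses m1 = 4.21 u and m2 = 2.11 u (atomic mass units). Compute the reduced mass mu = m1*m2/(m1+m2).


mu = m1 * m2 / (m1 + m2)
= 4.21 * 2.11 / (4.21 + 2.11)
= 8.8831 / 6.32
= 1.4056 u

1.4056


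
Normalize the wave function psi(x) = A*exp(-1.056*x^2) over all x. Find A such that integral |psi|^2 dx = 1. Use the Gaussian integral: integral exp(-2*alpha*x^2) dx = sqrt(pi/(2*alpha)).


integral |psi|^2 dx = A^2 * sqrt(pi/(2*alpha)) = 1
A^2 = sqrt(2*alpha/pi)
= sqrt(2 * 1.056 / pi)
= 0.819921
A = sqrt(0.819921)
= 0.9055

0.9055


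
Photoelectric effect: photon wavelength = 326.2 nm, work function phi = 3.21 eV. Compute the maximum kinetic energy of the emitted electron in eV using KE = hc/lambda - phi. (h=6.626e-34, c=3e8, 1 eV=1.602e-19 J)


E_photon = hc / lambda
= (6.626e-34)(3e8) / (326.2e-9)
= 6.0938e-19 J
= 3.8039 eV
KE = E_photon - phi
= 3.8039 - 3.21
= 0.5939 eV

0.5939


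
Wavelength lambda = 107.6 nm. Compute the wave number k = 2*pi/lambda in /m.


k = 2 * pi / lambda
= 6.2832 / (107.6e-9)
= 6.2832 / 1.0760e-07
= 5.8394e+07 /m

5.8394e+07


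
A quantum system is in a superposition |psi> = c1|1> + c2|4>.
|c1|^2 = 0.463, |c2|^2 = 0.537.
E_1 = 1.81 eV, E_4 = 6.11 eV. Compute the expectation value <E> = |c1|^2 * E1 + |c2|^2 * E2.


<E> = |c1|^2 * E1 + |c2|^2 * E2
= 0.463 * 1.81 + 0.537 * 6.11
= 0.838 + 3.2811
= 4.1191 eV

4.1191


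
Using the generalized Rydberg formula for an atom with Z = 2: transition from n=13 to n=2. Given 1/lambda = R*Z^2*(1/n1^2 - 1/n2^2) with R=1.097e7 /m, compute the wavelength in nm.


1/lambda = R * Z^2 * (1/n1^2 - 1/n2^2)
= 1.097e7 * 2^2 * (1/2^2 - 1/13^2)
= 1.097e7 * 4 * (0.25 - 0.005917)
= 1.0710e+07 /m
lambda = 1 / 1.0710e+07
= 93.3676 nm

93.3676


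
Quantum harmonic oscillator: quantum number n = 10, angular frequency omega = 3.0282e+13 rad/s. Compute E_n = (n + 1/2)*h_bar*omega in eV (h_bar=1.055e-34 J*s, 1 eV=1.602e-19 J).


E = (n + 1/2) * h_bar * omega
= (10 + 0.5) * 1.055e-34 * 3.0282e+13
= 10.5 * 3.1948e-21
= 3.3545e-20 J
= 0.2094 eV

0.2094


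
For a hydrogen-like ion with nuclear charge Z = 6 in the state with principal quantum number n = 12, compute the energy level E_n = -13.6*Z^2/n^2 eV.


E_n = -13.6 * Z^2 / n^2
= -13.6 * 6^2 / 12^2
= -13.6 * 36 / 144
= -3.4 eV

-3.4


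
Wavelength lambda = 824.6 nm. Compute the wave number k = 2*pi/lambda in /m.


k = 2 * pi / lambda
= 6.2832 / (824.6e-9)
= 6.2832 / 8.2460e-07
= 7.6197e+06 /m

7.6197e+06


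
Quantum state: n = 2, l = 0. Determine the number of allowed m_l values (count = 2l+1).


m_l ranges from -l to +l in integer steps
So m_l goes from -0 to +0
Count = 2l + 1 = 2*0 + 1
= 1

1


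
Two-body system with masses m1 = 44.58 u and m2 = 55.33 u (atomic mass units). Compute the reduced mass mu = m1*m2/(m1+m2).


mu = m1 * m2 / (m1 + m2)
= 44.58 * 55.33 / (44.58 + 55.33)
= 2466.6114 / 99.91
= 24.6883 u

24.6883


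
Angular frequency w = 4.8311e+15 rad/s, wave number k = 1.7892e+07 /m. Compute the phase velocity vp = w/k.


vp = w / k
= 4.8311e+15 / 1.7892e+07
= 2.7001e+08 m/s

2.7001e+08


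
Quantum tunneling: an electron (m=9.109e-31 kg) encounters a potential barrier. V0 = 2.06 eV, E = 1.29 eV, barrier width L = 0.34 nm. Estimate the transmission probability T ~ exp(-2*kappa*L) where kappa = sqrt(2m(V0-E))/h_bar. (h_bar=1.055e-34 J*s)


V0 - E = 0.77 eV = 1.2335e-19 J
kappa = sqrt(2 * m * (V0-E)) / h_bar
= sqrt(2 * 9.109e-31 * 1.2335e-19) / 1.055e-34
= 4.4934e+09 /m
2*kappa*L = 2 * 4.4934e+09 * 0.34e-9
= 3.0555
T = exp(-3.0555) = 4.709879e-02

4.709879e-02


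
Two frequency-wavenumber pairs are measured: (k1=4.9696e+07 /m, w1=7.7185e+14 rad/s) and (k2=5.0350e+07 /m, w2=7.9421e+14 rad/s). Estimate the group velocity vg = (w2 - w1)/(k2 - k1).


vg = (w2 - w1) / (k2 - k1)
= (7.9421e+14 - 7.7185e+14) / (5.0350e+07 - 4.9696e+07)
= 2.2360e+13 / 6.5400e+05
= 3.4190e+07 m/s

3.4190e+07


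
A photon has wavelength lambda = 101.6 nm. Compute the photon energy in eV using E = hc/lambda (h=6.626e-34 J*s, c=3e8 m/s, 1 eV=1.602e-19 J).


E = hc / lambda
= (6.626e-34)(3e8) / (101.6e-9)
= 1.9878e-25 / 1.0160e-07
= 1.9565e-18 J
Converting to eV: 1.9565e-18 / 1.602e-19
= 12.2128 eV

12.2128


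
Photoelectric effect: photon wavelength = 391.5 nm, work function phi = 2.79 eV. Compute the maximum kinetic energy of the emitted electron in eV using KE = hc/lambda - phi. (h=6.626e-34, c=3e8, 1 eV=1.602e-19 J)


E_photon = hc / lambda
= (6.626e-34)(3e8) / (391.5e-9)
= 5.0774e-19 J
= 3.1694 eV
KE = E_photon - phi
= 3.1694 - 2.79
= 0.3794 eV

0.3794


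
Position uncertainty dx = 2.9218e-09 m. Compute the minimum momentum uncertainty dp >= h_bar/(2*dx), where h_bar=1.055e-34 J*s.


dp = h_bar / (2 * dx)
= 1.055e-34 / (2 * 2.9218e-09)
= 1.055e-34 / 5.8436e-09
= 1.8054e-26 kg*m/s

1.8054e-26


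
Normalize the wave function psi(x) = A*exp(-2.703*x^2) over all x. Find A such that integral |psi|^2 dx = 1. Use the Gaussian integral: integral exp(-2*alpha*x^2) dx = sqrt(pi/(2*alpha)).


integral |psi|^2 dx = A^2 * sqrt(pi/(2*alpha)) = 1
A^2 = sqrt(2*alpha/pi)
= sqrt(2 * 2.703 / pi)
= 1.311786
A = sqrt(1.311786)
= 1.1453

1.1453


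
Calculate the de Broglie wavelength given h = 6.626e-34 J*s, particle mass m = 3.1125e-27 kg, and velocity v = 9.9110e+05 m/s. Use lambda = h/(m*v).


lambda = h / (m * v)
= 6.626e-34 / (3.1125e-27 * 9.9110e+05)
= 6.626e-34 / 3.0848e-21
= 2.1480e-13 m

2.1480e-13


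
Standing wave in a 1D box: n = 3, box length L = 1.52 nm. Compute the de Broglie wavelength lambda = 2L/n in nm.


lambda = 2L / n
= 2 * 1.52 / 3
= 3.04 / 3
= 1.0133 nm

1.0133


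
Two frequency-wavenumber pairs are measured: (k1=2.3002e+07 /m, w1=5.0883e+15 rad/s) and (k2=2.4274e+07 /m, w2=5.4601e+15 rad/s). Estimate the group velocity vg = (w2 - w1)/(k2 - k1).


vg = (w2 - w1) / (k2 - k1)
= (5.4601e+15 - 5.0883e+15) / (2.4274e+07 - 2.3002e+07)
= 3.7180e+14 / 1.2720e+06
= 2.9230e+08 m/s

2.9230e+08


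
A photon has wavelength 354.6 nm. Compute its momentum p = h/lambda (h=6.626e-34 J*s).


p = h / lambda
= 6.626e-34 / (354.6e-9)
= 6.626e-34 / 3.5460e-07
= 1.8686e-27 kg*m/s

1.8686e-27


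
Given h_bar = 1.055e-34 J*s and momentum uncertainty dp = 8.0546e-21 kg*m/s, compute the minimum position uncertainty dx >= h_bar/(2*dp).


dx = h_bar / (2 * dp)
= 1.055e-34 / (2 * 8.0546e-21)
= 1.055e-34 / 1.6109e-20
= 6.5491e-15 m

6.5491e-15


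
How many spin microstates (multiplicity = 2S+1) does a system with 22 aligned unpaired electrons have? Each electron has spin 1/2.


Total spin S = N * (1/2) = 22 * 0.5 = 11.0
Spin multiplicity = 2S + 1
= 2 * 11.0 + 1
= 23

23


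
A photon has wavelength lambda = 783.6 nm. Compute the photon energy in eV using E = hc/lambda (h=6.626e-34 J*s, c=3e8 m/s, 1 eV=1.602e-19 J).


E = hc / lambda
= (6.626e-34)(3e8) / (783.6e-9)
= 1.9878e-25 / 7.8360e-07
= 2.5368e-19 J
Converting to eV: 2.5368e-19 / 1.602e-19
= 1.5835 eV

1.5835


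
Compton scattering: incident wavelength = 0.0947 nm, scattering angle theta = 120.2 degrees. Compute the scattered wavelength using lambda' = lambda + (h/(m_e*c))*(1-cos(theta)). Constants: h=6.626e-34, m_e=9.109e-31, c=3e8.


Compton wavelength: h/(m_e*c) = 2.4247e-12 m
d_lambda = 2.4247e-12 * (1 - cos(120.2 deg))
= 2.4247e-12 * 1.50302
= 3.6444e-12 m = 0.003644 nm
lambda' = 0.0947 + 0.003644
= 0.098344 nm

0.098344


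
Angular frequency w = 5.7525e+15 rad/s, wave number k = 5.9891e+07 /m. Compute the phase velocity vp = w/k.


vp = w / k
= 5.7525e+15 / 5.9891e+07
= 9.6049e+07 m/s

9.6049e+07


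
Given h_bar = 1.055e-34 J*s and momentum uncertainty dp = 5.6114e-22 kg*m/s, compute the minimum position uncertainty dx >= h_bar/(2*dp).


dx = h_bar / (2 * dp)
= 1.055e-34 / (2 * 5.6114e-22)
= 1.055e-34 / 1.1223e-21
= 9.4005e-14 m

9.4005e-14


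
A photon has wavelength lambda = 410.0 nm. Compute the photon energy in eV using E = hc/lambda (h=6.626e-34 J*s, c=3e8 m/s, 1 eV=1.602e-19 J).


E = hc / lambda
= (6.626e-34)(3e8) / (410.0e-9)
= 1.9878e-25 / 4.1000e-07
= 4.8483e-19 J
Converting to eV: 4.8483e-19 / 1.602e-19
= 3.0264 eV

3.0264


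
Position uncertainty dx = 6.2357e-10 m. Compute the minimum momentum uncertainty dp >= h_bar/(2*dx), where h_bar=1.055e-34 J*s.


dp = h_bar / (2 * dx)
= 1.055e-34 / (2 * 6.2357e-10)
= 1.055e-34 / 1.2471e-09
= 8.4594e-26 kg*m/s

8.4594e-26


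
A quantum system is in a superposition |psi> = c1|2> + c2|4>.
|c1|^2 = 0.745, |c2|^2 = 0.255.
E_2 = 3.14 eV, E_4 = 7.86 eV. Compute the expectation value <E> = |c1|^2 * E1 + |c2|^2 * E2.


<E> = |c1|^2 * E1 + |c2|^2 * E2
= 0.745 * 3.14 + 0.255 * 7.86
= 2.3393 + 2.0043
= 4.3436 eV

4.3436


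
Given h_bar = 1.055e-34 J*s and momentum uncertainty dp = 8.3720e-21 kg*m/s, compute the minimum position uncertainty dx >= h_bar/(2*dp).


dx = h_bar / (2 * dp)
= 1.055e-34 / (2 * 8.3720e-21)
= 1.055e-34 / 1.6744e-20
= 6.3008e-15 m

6.3008e-15


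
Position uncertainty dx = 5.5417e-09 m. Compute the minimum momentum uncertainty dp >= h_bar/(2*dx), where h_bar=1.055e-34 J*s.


dp = h_bar / (2 * dx)
= 1.055e-34 / (2 * 5.5417e-09)
= 1.055e-34 / 1.1083e-08
= 9.5187e-27 kg*m/s

9.5187e-27


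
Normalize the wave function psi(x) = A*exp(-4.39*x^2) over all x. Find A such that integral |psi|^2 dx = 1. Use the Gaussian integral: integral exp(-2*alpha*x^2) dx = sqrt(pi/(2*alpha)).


integral |psi|^2 dx = A^2 * sqrt(pi/(2*alpha)) = 1
A^2 = sqrt(2*alpha/pi)
= sqrt(2 * 4.39 / pi)
= 1.671754
A = sqrt(1.671754)
= 1.293

1.293


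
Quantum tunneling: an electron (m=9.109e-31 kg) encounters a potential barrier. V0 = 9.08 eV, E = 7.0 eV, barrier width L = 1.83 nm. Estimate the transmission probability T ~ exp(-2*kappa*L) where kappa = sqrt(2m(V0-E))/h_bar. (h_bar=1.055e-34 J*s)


V0 - E = 2.08 eV = 3.3322e-19 J
kappa = sqrt(2 * m * (V0-E)) / h_bar
= sqrt(2 * 9.109e-31 * 3.3322e-19) / 1.055e-34
= 7.3852e+09 /m
2*kappa*L = 2 * 7.3852e+09 * 1.83e-9
= 27.0297
T = exp(-27.0297) = 1.824451e-12

1.824451e-12


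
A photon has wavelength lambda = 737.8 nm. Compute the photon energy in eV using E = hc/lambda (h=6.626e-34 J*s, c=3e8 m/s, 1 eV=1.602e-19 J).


E = hc / lambda
= (6.626e-34)(3e8) / (737.8e-9)
= 1.9878e-25 / 7.3780e-07
= 2.6942e-19 J
Converting to eV: 2.6942e-19 / 1.602e-19
= 1.6818 eV

1.6818


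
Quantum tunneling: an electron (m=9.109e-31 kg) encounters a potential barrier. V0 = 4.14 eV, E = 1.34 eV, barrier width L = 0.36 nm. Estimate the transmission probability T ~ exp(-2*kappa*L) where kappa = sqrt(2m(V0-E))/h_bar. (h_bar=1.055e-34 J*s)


V0 - E = 2.8 eV = 4.4856e-19 J
kappa = sqrt(2 * m * (V0-E)) / h_bar
= sqrt(2 * 9.109e-31 * 4.4856e-19) / 1.055e-34
= 8.5686e+09 /m
2*kappa*L = 2 * 8.5686e+09 * 0.36e-9
= 6.1694
T = exp(-6.1694) = 2.092559e-03

2.092559e-03


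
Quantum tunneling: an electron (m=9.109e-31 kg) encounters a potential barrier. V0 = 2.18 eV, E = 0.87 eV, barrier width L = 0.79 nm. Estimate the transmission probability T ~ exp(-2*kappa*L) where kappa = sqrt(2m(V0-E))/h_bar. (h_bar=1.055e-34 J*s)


V0 - E = 1.31 eV = 2.0986e-19 J
kappa = sqrt(2 * m * (V0-E)) / h_bar
= sqrt(2 * 9.109e-31 * 2.0986e-19) / 1.055e-34
= 5.8609e+09 /m
2*kappa*L = 2 * 5.8609e+09 * 0.79e-9
= 9.2602
T = exp(-9.2602) = 9.513323e-05

9.513323e-05


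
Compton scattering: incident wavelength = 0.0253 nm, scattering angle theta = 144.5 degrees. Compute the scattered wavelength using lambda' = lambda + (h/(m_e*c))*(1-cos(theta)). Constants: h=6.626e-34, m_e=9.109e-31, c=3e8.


Compton wavelength: h/(m_e*c) = 2.4247e-12 m
d_lambda = 2.4247e-12 * (1 - cos(144.5 deg))
= 2.4247e-12 * 1.814116
= 4.3987e-12 m = 0.004399 nm
lambda' = 0.0253 + 0.004399
= 0.029699 nm

0.029699


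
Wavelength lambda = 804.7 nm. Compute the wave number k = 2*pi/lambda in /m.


k = 2 * pi / lambda
= 6.2832 / (804.7e-9)
= 6.2832 / 8.0470e-07
= 7.8081e+06 /m

7.8081e+06


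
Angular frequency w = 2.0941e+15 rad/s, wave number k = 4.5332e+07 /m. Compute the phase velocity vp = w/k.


vp = w / k
= 2.0941e+15 / 4.5332e+07
= 4.6195e+07 m/s

4.6195e+07


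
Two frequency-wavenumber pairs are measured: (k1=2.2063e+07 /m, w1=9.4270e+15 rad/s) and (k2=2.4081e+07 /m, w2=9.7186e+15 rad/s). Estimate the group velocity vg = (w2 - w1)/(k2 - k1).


vg = (w2 - w1) / (k2 - k1)
= (9.7186e+15 - 9.4270e+15) / (2.4081e+07 - 2.2063e+07)
= 2.9160e+14 / 2.0180e+06
= 1.4450e+08 m/s

1.4450e+08


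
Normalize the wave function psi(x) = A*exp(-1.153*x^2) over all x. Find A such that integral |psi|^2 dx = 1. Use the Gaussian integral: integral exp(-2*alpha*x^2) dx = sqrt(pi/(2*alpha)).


integral |psi|^2 dx = A^2 * sqrt(pi/(2*alpha)) = 1
A^2 = sqrt(2*alpha/pi)
= sqrt(2 * 1.153 / pi)
= 0.856751
A = sqrt(0.856751)
= 0.9256

0.9256


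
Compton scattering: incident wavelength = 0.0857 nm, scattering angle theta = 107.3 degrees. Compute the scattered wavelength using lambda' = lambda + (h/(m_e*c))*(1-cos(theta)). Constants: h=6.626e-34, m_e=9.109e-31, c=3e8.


Compton wavelength: h/(m_e*c) = 2.4247e-12 m
d_lambda = 2.4247e-12 * (1 - cos(107.3 deg))
= 2.4247e-12 * 1.297375
= 3.1458e-12 m = 0.003146 nm
lambda' = 0.0857 + 0.003146
= 0.088846 nm

0.088846


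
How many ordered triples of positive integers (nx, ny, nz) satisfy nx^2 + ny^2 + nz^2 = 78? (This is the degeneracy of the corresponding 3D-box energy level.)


Enumerate all (nx, ny, nz) with nx^2 + ny^2 + nz^2 = 78:
(2,5,7)
(2,7,5)
(5,2,7)
(5,7,2)
(7,2,5)
(7,5,2)
Total degeneracy = 6

6


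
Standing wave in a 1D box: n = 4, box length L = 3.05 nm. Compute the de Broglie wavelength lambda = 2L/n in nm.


lambda = 2L / n
= 2 * 3.05 / 4
= 6.1 / 4
= 1.525 nm

1.525


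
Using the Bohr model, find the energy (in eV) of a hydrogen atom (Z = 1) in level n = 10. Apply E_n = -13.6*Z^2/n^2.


E_n = -13.6 * Z^2 / n^2
= -13.6 * 1^2 / 10^2
= -13.6 * 1 / 100
= -0.136 eV

-0.136


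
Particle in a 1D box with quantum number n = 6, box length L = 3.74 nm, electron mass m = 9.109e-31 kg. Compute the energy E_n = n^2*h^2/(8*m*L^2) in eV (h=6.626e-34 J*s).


E = n^2 * h^2 / (8 * m * L^2)
= 6^2 * (6.626e-34)^2 / (8 * 9.109e-31 * (3.74e-9)^2)
= 36 * 4.3904e-67 / (8 * 9.109e-31 * 1.3988e-17)
= 1.5506e-19 J
= 0.9679 eV

0.9679


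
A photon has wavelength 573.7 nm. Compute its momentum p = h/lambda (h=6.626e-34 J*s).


p = h / lambda
= 6.626e-34 / (573.7e-9)
= 6.626e-34 / 5.7370e-07
= 1.1550e-27 kg*m/s

1.1550e-27


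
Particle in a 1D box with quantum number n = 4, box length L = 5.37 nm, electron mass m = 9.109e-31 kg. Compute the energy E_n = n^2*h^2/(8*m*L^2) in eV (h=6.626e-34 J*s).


E = n^2 * h^2 / (8 * m * L^2)
= 4^2 * (6.626e-34)^2 / (8 * 9.109e-31 * (5.37e-9)^2)
= 16 * 4.3904e-67 / (8 * 9.109e-31 * 2.8837e-17)
= 3.3428e-20 J
= 0.2087 eV

0.2087


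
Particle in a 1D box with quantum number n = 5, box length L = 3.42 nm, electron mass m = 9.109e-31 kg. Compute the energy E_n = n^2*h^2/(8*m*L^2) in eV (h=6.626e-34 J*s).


E = n^2 * h^2 / (8 * m * L^2)
= 5^2 * (6.626e-34)^2 / (8 * 9.109e-31 * (3.42e-9)^2)
= 25 * 4.3904e-67 / (8 * 9.109e-31 * 1.1696e-17)
= 1.2877e-19 J
= 0.8038 eV

0.8038


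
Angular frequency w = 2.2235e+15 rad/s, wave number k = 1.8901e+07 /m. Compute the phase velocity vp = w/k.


vp = w / k
= 2.2235e+15 / 1.8901e+07
= 1.1764e+08 m/s

1.1764e+08


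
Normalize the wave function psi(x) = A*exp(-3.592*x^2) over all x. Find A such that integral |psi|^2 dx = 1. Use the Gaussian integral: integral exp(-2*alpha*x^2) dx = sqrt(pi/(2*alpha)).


integral |psi|^2 dx = A^2 * sqrt(pi/(2*alpha)) = 1
A^2 = sqrt(2*alpha/pi)
= sqrt(2 * 3.592 / pi)
= 1.512196
A = sqrt(1.512196)
= 1.2297

1.2297


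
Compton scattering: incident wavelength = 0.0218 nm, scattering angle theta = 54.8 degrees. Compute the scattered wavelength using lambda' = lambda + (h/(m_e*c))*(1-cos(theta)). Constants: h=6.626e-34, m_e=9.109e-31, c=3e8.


Compton wavelength: h/(m_e*c) = 2.4247e-12 m
d_lambda = 2.4247e-12 * (1 - cos(54.8 deg))
= 2.4247e-12 * 0.423568
= 1.0270e-12 m = 0.001027 nm
lambda' = 0.0218 + 0.001027
= 0.022827 nm

0.022827


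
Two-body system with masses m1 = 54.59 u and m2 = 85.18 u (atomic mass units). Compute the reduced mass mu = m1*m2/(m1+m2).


mu = m1 * m2 / (m1 + m2)
= 54.59 * 85.18 / (54.59 + 85.18)
= 4649.9762 / 139.77
= 33.2688 u

33.2688


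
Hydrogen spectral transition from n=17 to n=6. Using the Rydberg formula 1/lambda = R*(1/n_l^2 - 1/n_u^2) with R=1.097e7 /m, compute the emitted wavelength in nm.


1/lambda = R * (1/n_l^2 - 1/n_u^2)
= 1.097e7 * (1/6^2 - 1/17^2)
= 1.097e7 * (0.027778 - 0.00346)
= 1.097e7 * 0.024318
= 2.6676e+05 /m
lambda = 1 / 2.6676e+05 = 3748.6353 nm

3748.6353


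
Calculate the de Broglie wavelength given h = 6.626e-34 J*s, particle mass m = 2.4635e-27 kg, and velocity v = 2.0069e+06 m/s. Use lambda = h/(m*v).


lambda = h / (m * v)
= 6.626e-34 / (2.4635e-27 * 2.0069e+06)
= 6.626e-34 / 4.9440e-21
= 1.3402e-13 m

1.3402e-13


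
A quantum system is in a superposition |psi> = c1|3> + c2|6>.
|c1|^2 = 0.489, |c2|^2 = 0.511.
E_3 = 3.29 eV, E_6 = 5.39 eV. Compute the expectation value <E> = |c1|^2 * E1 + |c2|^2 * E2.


<E> = |c1|^2 * E1 + |c2|^2 * E2
= 0.489 * 3.29 + 0.511 * 5.39
= 1.6088 + 2.7543
= 4.3631 eV

4.3631


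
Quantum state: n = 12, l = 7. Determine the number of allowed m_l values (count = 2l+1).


m_l ranges from -l to +l in integer steps
So m_l goes from -7 to +7
Count = 2l + 1 = 2*7 + 1
= 15

15


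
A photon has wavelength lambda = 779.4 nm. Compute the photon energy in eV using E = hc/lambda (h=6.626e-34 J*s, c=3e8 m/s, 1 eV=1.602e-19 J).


E = hc / lambda
= (6.626e-34)(3e8) / (779.4e-9)
= 1.9878e-25 / 7.7940e-07
= 2.5504e-19 J
Converting to eV: 2.5504e-19 / 1.602e-19
= 1.592 eV

1.592


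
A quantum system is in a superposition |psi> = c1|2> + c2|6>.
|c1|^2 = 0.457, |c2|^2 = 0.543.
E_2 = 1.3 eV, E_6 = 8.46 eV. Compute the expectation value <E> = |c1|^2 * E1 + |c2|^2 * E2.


<E> = |c1|^2 * E1 + |c2|^2 * E2
= 0.457 * 1.3 + 0.543 * 8.46
= 0.5941 + 4.5938
= 5.1879 eV

5.1879


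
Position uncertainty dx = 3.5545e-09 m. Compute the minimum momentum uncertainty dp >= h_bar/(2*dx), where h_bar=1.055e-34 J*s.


dp = h_bar / (2 * dx)
= 1.055e-34 / (2 * 3.5545e-09)
= 1.055e-34 / 7.1090e-09
= 1.4840e-26 kg*m/s

1.4840e-26


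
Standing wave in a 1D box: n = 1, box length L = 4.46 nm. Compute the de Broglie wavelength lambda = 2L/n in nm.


lambda = 2L / n
= 2 * 4.46 / 1
= 8.92 / 1
= 8.92 nm

8.92


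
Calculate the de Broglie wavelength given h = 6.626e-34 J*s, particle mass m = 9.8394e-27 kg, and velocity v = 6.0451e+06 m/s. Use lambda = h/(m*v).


lambda = h / (m * v)
= 6.626e-34 / (9.8394e-27 * 6.0451e+06)
= 6.626e-34 / 5.9480e-20
= 1.1140e-14 m

1.1140e-14


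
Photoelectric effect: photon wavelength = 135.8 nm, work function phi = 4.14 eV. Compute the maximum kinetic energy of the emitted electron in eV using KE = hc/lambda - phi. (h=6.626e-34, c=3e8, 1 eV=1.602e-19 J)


E_photon = hc / lambda
= (6.626e-34)(3e8) / (135.8e-9)
= 1.4638e-18 J
= 9.1371 eV
KE = E_photon - phi
= 9.1371 - 4.14
= 4.9971 eV

4.9971


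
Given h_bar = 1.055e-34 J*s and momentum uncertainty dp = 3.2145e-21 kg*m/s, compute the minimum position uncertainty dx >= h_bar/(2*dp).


dx = h_bar / (2 * dp)
= 1.055e-34 / (2 * 3.2145e-21)
= 1.055e-34 / 6.4290e-21
= 1.6410e-14 m

1.6410e-14


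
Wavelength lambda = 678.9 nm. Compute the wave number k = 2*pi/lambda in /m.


k = 2 * pi / lambda
= 6.2832 / (678.9e-9)
= 6.2832 / 6.7890e-07
= 9.2549e+06 /m

9.2549e+06


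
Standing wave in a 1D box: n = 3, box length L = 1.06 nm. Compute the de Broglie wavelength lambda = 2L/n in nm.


lambda = 2L / n
= 2 * 1.06 / 3
= 2.12 / 3
= 0.7067 nm

0.7067


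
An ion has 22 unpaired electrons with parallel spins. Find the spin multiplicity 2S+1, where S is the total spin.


Total spin S = N * (1/2) = 22 * 0.5 = 11.0
Spin multiplicity = 2S + 1
= 2 * 11.0 + 1
= 23

23


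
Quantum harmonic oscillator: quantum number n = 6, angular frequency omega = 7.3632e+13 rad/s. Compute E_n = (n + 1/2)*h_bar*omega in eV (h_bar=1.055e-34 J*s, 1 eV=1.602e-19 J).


E = (n + 1/2) * h_bar * omega
= (6 + 0.5) * 1.055e-34 * 7.3632e+13
= 6.5 * 7.7682e-21
= 5.0493e-20 J
= 0.3152 eV

0.3152


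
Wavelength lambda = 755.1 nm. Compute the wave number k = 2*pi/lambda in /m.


k = 2 * pi / lambda
= 6.2832 / (755.1e-9)
= 6.2832 / 7.5510e-07
= 8.3210e+06 /m

8.3210e+06


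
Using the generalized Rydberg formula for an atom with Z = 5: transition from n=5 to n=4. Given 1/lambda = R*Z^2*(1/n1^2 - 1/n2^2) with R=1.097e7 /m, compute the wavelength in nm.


1/lambda = R * Z^2 * (1/n1^2 - 1/n2^2)
= 1.097e7 * 5^2 * (1/4^2 - 1/5^2)
= 1.097e7 * 25 * (0.0625 - 0.04)
= 6.1706e+06 /m
lambda = 1 / 6.1706e+06
= 162.0581 nm

162.0581


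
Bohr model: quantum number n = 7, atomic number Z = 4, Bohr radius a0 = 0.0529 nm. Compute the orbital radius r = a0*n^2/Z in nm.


r = a0 * n^2 / Z
= 0.0529 * 7^2 / 4
= 0.0529 * 49 / 4
= 0.648 nm

0.648


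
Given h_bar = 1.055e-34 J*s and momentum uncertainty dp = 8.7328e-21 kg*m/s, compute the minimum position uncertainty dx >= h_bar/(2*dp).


dx = h_bar / (2 * dp)
= 1.055e-34 / (2 * 8.7328e-21)
= 1.055e-34 / 1.7466e-20
= 6.0404e-15 m

6.0404e-15


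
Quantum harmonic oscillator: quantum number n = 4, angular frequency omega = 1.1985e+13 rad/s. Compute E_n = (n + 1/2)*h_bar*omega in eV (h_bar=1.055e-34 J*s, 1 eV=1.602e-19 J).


E = (n + 1/2) * h_bar * omega
= (4 + 0.5) * 1.055e-34 * 1.1985e+13
= 4.5 * 1.2644e-21
= 5.6899e-21 J
= 0.0355 eV

0.0355


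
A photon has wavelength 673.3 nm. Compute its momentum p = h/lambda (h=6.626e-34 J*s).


p = h / lambda
= 6.626e-34 / (673.3e-9)
= 6.626e-34 / 6.7330e-07
= 9.8411e-28 kg*m/s

9.8411e-28


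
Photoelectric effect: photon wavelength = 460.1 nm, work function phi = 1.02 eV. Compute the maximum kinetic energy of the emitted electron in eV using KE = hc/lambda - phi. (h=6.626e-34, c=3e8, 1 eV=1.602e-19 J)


E_photon = hc / lambda
= (6.626e-34)(3e8) / (460.1e-9)
= 4.3204e-19 J
= 2.6969 eV
KE = E_photon - phi
= 2.6969 - 1.02
= 1.6769 eV

1.6769


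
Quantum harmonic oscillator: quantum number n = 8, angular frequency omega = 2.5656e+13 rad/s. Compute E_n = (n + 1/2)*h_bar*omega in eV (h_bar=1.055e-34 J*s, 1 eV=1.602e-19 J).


E = (n + 1/2) * h_bar * omega
= (8 + 0.5) * 1.055e-34 * 2.5656e+13
= 8.5 * 2.7067e-21
= 2.3007e-20 J
= 0.1436 eV

0.1436


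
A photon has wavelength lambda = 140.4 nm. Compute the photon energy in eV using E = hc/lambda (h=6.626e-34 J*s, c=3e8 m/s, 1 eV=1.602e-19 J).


E = hc / lambda
= (6.626e-34)(3e8) / (140.4e-9)
= 1.9878e-25 / 1.4040e-07
= 1.4158e-18 J
Converting to eV: 1.4158e-18 / 1.602e-19
= 8.8378 eV

8.8378


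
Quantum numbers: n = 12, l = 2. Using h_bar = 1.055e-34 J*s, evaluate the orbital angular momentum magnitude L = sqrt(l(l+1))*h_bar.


L = sqrt(l*(l+1)) * h_bar
= sqrt(2 * 3) * 1.055e-34
= sqrt(6) * 1.055e-34
= 2.4495 * 1.055e-34
= 2.5842e-34 J*s

2.5842e-34


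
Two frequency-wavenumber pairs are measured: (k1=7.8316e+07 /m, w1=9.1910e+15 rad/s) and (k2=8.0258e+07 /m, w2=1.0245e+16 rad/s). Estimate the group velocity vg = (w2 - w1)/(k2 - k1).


vg = (w2 - w1) / (k2 - k1)
= (1.0245e+16 - 9.1910e+15) / (8.0258e+07 - 7.8316e+07)
= 1.0540e+15 / 1.9420e+06
= 5.4274e+08 m/s

5.4274e+08


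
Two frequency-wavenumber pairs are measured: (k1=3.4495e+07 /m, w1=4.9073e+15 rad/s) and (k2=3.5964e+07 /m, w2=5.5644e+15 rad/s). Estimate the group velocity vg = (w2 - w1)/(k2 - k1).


vg = (w2 - w1) / (k2 - k1)
= (5.5644e+15 - 4.9073e+15) / (3.5964e+07 - 3.4495e+07)
= 6.5710e+14 / 1.4690e+06
= 4.4731e+08 m/s

4.4731e+08


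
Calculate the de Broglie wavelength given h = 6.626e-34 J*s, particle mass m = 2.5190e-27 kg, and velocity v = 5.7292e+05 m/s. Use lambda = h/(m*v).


lambda = h / (m * v)
= 6.626e-34 / (2.5190e-27 * 5.7292e+05)
= 6.626e-34 / 1.4432e-21
= 4.5912e-13 m

4.5912e-13


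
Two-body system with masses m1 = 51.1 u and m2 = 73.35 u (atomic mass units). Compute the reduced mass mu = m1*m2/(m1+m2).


mu = m1 * m2 / (m1 + m2)
= 51.1 * 73.35 / (51.1 + 73.35)
= 3748.185 / 124.45
= 30.118 u

30.118


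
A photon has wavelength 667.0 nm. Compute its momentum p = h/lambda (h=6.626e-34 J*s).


p = h / lambda
= 6.626e-34 / (667.0e-9)
= 6.626e-34 / 6.6700e-07
= 9.9340e-28 kg*m/s

9.9340e-28


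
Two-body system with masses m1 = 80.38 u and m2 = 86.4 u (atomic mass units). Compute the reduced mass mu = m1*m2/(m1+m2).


mu = m1 * m2 / (m1 + m2)
= 80.38 * 86.4 / (80.38 + 86.4)
= 6944.832 / 166.78
= 41.6407 u

41.6407


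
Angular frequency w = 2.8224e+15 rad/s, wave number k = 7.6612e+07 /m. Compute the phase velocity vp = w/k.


vp = w / k
= 2.8224e+15 / 7.6612e+07
= 3.6840e+07 m/s

3.6840e+07


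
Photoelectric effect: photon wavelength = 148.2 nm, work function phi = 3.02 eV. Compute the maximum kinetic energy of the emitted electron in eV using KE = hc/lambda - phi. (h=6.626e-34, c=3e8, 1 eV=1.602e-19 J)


E_photon = hc / lambda
= (6.626e-34)(3e8) / (148.2e-9)
= 1.3413e-18 J
= 8.3726 eV
KE = E_photon - phi
= 8.3726 - 3.02
= 5.3526 eV

5.3526


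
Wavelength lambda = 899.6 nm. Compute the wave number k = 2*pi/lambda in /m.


k = 2 * pi / lambda
= 6.2832 / (899.6e-9)
= 6.2832 / 8.9960e-07
= 6.9844e+06 /m

6.9844e+06


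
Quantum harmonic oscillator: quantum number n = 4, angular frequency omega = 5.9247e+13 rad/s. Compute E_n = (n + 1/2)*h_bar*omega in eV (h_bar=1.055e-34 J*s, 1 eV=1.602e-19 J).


E = (n + 1/2) * h_bar * omega
= (4 + 0.5) * 1.055e-34 * 5.9247e+13
= 4.5 * 6.2506e-21
= 2.8128e-20 J
= 0.1756 eV

0.1756


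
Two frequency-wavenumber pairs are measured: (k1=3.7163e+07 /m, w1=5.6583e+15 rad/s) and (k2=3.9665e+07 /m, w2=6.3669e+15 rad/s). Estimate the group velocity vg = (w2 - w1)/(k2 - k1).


vg = (w2 - w1) / (k2 - k1)
= (6.3669e+15 - 5.6583e+15) / (3.9665e+07 - 3.7163e+07)
= 7.0860e+14 / 2.5020e+06
= 2.8321e+08 m/s

2.8321e+08


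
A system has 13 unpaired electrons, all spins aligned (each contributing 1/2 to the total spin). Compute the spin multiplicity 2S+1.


Total spin S = N * (1/2) = 13 * 0.5 = 6.5
Spin multiplicity = 2S + 1
= 2 * 6.5 + 1
= 14

14


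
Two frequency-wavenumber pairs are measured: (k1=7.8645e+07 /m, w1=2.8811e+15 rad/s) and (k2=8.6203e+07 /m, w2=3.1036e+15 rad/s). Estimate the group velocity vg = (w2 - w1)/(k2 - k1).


vg = (w2 - w1) / (k2 - k1)
= (3.1036e+15 - 2.8811e+15) / (8.6203e+07 - 7.8645e+07)
= 2.2250e+14 / 7.5580e+06
= 2.9439e+07 m/s

2.9439e+07


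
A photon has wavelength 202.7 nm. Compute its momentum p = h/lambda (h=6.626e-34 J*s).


p = h / lambda
= 6.626e-34 / (202.7e-9)
= 6.626e-34 / 2.0270e-07
= 3.2689e-27 kg*m/s

3.2689e-27


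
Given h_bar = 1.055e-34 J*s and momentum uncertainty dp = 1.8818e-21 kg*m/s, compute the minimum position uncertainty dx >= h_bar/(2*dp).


dx = h_bar / (2 * dp)
= 1.055e-34 / (2 * 1.8818e-21)
= 1.055e-34 / 3.7636e-21
= 2.8032e-14 m

2.8032e-14


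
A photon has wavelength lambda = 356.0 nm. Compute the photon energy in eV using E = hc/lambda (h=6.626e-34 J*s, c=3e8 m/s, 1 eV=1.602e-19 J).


E = hc / lambda
= (6.626e-34)(3e8) / (356.0e-9)
= 1.9878e-25 / 3.5600e-07
= 5.5837e-19 J
Converting to eV: 5.5837e-19 / 1.602e-19
= 3.4855 eV

3.4855


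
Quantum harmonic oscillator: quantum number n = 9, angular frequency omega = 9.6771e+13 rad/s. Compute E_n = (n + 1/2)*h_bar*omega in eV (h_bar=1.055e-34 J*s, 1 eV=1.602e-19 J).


E = (n + 1/2) * h_bar * omega
= (9 + 0.5) * 1.055e-34 * 9.6771e+13
= 9.5 * 1.0209e-20
= 9.6989e-20 J
= 0.6054 eV

0.6054


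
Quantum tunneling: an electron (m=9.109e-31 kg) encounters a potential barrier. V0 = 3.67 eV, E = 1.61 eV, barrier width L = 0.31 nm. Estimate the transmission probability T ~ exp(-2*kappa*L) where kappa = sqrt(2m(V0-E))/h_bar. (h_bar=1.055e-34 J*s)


V0 - E = 2.06 eV = 3.3001e-19 J
kappa = sqrt(2 * m * (V0-E)) / h_bar
= sqrt(2 * 9.109e-31 * 3.3001e-19) / 1.055e-34
= 7.3496e+09 /m
2*kappa*L = 2 * 7.3496e+09 * 0.31e-9
= 4.5567
T = exp(-4.5567) = 1.049620e-02

1.049620e-02


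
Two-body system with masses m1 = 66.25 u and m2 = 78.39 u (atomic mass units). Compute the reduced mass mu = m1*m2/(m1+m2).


mu = m1 * m2 / (m1 + m2)
= 66.25 * 78.39 / (66.25 + 78.39)
= 5193.3375 / 144.64
= 35.9053 u

35.9053


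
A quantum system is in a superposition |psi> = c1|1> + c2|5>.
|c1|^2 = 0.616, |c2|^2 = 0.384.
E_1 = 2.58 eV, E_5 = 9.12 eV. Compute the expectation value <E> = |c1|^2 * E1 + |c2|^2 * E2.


<E> = |c1|^2 * E1 + |c2|^2 * E2
= 0.616 * 2.58 + 0.384 * 9.12
= 1.5893 + 3.5021
= 5.0914 eV

5.0914


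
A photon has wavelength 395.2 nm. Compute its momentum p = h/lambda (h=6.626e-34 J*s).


p = h / lambda
= 6.626e-34 / (395.2e-9)
= 6.626e-34 / 3.9520e-07
= 1.6766e-27 kg*m/s

1.6766e-27


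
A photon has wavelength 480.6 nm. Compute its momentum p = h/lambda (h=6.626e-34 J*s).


p = h / lambda
= 6.626e-34 / (480.6e-9)
= 6.626e-34 / 4.8060e-07
= 1.3787e-27 kg*m/s

1.3787e-27


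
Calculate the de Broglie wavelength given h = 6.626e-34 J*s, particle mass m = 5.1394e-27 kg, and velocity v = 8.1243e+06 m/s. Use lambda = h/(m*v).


lambda = h / (m * v)
= 6.626e-34 / (5.1394e-27 * 8.1243e+06)
= 6.626e-34 / 4.1754e-20
= 1.5869e-14 m

1.5869e-14


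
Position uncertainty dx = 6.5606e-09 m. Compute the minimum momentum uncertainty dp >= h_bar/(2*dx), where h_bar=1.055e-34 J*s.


dp = h_bar / (2 * dx)
= 1.055e-34 / (2 * 6.5606e-09)
= 1.055e-34 / 1.3121e-08
= 8.0404e-27 kg*m/s

8.0404e-27


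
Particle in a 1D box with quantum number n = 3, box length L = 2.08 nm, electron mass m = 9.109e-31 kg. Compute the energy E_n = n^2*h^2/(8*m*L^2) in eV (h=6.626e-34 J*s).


E = n^2 * h^2 / (8 * m * L^2)
= 3^2 * (6.626e-34)^2 / (8 * 9.109e-31 * (2.08e-9)^2)
= 9 * 4.3904e-67 / (8 * 9.109e-31 * 4.3264e-18)
= 1.2533e-19 J
= 0.7823 eV

0.7823


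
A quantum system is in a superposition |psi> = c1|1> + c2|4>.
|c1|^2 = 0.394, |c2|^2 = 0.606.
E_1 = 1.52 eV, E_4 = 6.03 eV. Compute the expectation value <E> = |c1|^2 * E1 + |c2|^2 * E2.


<E> = |c1|^2 * E1 + |c2|^2 * E2
= 0.394 * 1.52 + 0.606 * 6.03
= 0.5989 + 3.6542
= 4.2531 eV

4.2531


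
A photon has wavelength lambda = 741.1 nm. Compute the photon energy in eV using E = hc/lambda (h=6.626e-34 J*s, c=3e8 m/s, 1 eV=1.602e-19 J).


E = hc / lambda
= (6.626e-34)(3e8) / (741.1e-9)
= 1.9878e-25 / 7.4110e-07
= 2.6822e-19 J
Converting to eV: 2.6822e-19 / 1.602e-19
= 1.6743 eV

1.6743


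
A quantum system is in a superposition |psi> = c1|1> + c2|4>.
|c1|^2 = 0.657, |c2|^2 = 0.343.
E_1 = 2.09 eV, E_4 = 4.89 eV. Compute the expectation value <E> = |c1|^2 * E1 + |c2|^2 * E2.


<E> = |c1|^2 * E1 + |c2|^2 * E2
= 0.657 * 2.09 + 0.343 * 4.89
= 1.3731 + 1.6773
= 3.0504 eV

3.0504


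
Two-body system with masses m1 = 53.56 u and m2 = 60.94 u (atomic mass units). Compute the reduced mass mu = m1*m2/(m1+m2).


mu = m1 * m2 / (m1 + m2)
= 53.56 * 60.94 / (53.56 + 60.94)
= 3263.9464 / 114.5
= 28.5061 u

28.5061


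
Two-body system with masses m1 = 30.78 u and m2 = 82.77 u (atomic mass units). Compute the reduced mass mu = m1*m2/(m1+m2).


mu = m1 * m2 / (m1 + m2)
= 30.78 * 82.77 / (30.78 + 82.77)
= 2547.6606 / 113.55
= 22.4365 u

22.4365


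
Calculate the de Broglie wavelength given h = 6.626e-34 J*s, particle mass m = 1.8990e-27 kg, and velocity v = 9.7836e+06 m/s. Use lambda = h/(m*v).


lambda = h / (m * v)
= 6.626e-34 / (1.8990e-27 * 9.7836e+06)
= 6.626e-34 / 1.8579e-20
= 3.5664e-14 m

3.5664e-14


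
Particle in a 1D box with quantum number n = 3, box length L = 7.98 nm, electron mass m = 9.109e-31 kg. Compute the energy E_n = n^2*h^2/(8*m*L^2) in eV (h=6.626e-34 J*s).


E = n^2 * h^2 / (8 * m * L^2)
= 3^2 * (6.626e-34)^2 / (8 * 9.109e-31 * (7.98e-9)^2)
= 9 * 4.3904e-67 / (8 * 9.109e-31 * 6.3680e-17)
= 8.5149e-21 J
= 0.0532 eV

0.0532


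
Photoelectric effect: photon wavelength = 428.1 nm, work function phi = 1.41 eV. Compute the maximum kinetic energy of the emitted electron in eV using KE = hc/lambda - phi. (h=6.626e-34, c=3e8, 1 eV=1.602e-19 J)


E_photon = hc / lambda
= (6.626e-34)(3e8) / (428.1e-9)
= 4.6433e-19 J
= 2.8984 eV
KE = E_photon - phi
= 2.8984 - 1.41
= 1.4884 eV

1.4884


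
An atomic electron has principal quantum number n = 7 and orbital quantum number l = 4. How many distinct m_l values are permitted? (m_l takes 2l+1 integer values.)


m_l ranges from -l to +l in integer steps
So m_l goes from -4 to +4
Count = 2l + 1 = 2*4 + 1
= 9

9


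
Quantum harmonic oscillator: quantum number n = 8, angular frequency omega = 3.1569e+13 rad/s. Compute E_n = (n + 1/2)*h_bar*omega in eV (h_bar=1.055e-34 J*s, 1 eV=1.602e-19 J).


E = (n + 1/2) * h_bar * omega
= (8 + 0.5) * 1.055e-34 * 3.1569e+13
= 8.5 * 3.3305e-21
= 2.8310e-20 J
= 0.1767 eV

0.1767
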